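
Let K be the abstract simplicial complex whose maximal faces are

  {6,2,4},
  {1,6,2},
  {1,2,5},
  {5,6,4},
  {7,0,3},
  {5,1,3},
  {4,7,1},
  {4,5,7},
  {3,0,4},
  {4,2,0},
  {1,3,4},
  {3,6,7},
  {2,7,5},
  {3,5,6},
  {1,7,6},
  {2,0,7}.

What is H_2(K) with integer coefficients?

H_2 ≅ Z.

We work with the vertex ordering 0 < 1 < 2 < 3 < 4 < 5 < 6 < 7. The simplices of K, each written with vertices in increasing order, are:

  0-simplices (8): [0], [1], [2], [3], [4], [5], [6], [7]
  1-simplices (24): (24 of them)
  2-simplices (16): [0,2,4], [0,2,7], [0,3,4], [0,3,7], [1,2,5], [1,2,6], [1,3,4], [1,3,5], [1,4,7], [1,6,7], [2,4,6], [2,5,7], [3,5,6], [3,6,7], [4,5,6], [4,5,7]

giving chain groups C_0 ≅ Z^8, C_1 ≅ Z^24, C_2 ≅ Z^16.

∂_1: C_1 → C_0 maps an edge to its endpoints' difference, ∂[p,q] = q − p. For instance
  ∂[4,6] = [6] − [4].
As a 8×24 matrix over Z this has rank 7, with invariant factors (1,1,1,1,1,1,1).

The boundary map ∂_2: C_2 → C_1 acts by ∂[p,q,r] = [q,r] − [p,r] + [p,q]. For instance
  ∂[4,5,6] = [5,6] − [4,6] + [4,5],
  ∂[1,4,7] = [4,7] − [1,7] + [1,4].
The 24×16 boundary matrix has rank 15 and Smith normal form diag(1,1,1,1,1,1,1,1,1,1,1,1,1,1,1).

From H_k ≅ ker(∂_k) / im(∂_{k+1}) we obtain:

  H_2: rank ker ∂_2 − rank ∂_3 = (16 − 15) − 0 = 1, and there is no ∂_3, so H_2 = Z.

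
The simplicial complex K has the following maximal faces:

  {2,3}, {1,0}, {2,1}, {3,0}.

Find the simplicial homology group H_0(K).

Take the total order 0 < 1 < 2 < 3 on the vertex set. Then K (dimension 1) consists of the simplices:

  0-simplices (4): [0], [1], [2], [3]
  1-simplices (4): [0,1], [0,3], [1,2], [2,3]

giving chain groups C_0 ≅ Z^4, C_1 ≅ Z^4.

The boundary map ∂_1: C_1 → C_0 is given by ∂[p,q] = [q] − [p]. For instance
  ∂[2,3] = [3] − [2].
As a 4×4 matrix over Z this has rank 3, with invariant factors (1,1,1).

Reading off H_k = ker ∂_k / im ∂_{k+1}:

  H_0: rank C_0 − rank ∂_1 = 4 − 3 = 1, and the invariant factors of ∂_1 are all 1, so H_0 = Z.

(K is a triangulation of the circle S^1.)

H_0 ≅ Z.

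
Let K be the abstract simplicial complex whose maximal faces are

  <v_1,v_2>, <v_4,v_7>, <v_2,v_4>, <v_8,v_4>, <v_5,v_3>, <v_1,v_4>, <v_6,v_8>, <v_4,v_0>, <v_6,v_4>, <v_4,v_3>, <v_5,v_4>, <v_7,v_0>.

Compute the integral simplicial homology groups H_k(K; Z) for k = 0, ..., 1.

H_0 ≅ Z,  H_1 ≅ Z^4.

We work with the vertex ordering v_0 < v_1 < v_2 < v_3 < v_4 < v_5 < v_6 < v_7 < v_8. The simplices of K, each written with vertices in increasing order, are:

  0-simplices (9): [v_0], [v_1], [v_2], [v_3], [v_4], [v_5], [v_6], [v_7], [v_8]
  1-simplices (12): [v_0,v_4], [v_0,v_7], [v_1,v_2], [v_1,v_4], [v_2,v_4], [v_3,v_4], [v_3,v_5], [v_4,v_5], [v_4,v_6], [v_4,v_7], [v_4,v_8], [v_6,v_8]

giving chain groups C_0 ≅ Z^9, C_1 ≅ Z^12.

Boundary ∂_1: C_1 → C_0 sends each edge [p,q] (with p < q) to q − p. For instance
  ∂[v_6,v_8] = [v_8] − [v_6].
The resulting 9×12 matrix has rank 8, and its Smith normal form has invariant factors (1,1,1,1,1,1,1,1).

Computing H_k = (kernel of ∂_k) / (image of ∂_{k+1}):

  H_0: rank C_0 − rank ∂_1 = 9 − 8 = 1, and the invariant factors of ∂_1 are all 1, so H_0 = Z.
  H_1: rank ker ∂_1 − rank ∂_2 = (12 − 8) − 0 = 4, and there is no ∂_2, so H_1 = Z^4.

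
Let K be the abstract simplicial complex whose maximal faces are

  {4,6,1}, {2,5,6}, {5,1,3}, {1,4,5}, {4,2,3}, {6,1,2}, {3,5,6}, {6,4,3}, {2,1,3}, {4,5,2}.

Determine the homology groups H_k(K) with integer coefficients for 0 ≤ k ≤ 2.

H_0 = Z,  H_1 = Z/2Z,  H_2 = 0.

K has 6 vertices, 15 edges, 10 triangles.
rank ∂_0 = 0, rank ∂_1 = 5 ⇒ b_0 = 6 − 0 − 5 = 1; all invariant factors of ∂_1 are 1 so no torsion. So H_0 = Z.
rank ∂_1 = 5, rank ∂_2 = 10 ⇒ b_1 = 15 − 5 − 10 = 0; ∂_2 has invariant factor(s) [2] giving torsion. So H_1 = Z/2Z.
rank ∂_2 = 10, rank ∂_3 = 0 ⇒ b_2 = 10 − 10 − 0 = 0. So H_2 = 0.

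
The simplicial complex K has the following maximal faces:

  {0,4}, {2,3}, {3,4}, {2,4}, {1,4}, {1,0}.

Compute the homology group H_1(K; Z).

H_1 ≅ Z^2.

Take the total order 0 < 1 < 2 < 3 < 4 on the vertex set. Then K (dimension 1) consists of the simplices:

  0-simplices (5): [0], [1], [2], [3], [4]
  1-simplices (6): [0,1], [0,4], [1,4], [2,3], [2,4], [3,4]

giving chain groups C_0 ≅ Z^5, C_1 ≅ Z^6.

∂_1: C_1 → C_0 maps an edge to its endpoints' difference, ∂[p,q] = q − p. For instance
  ∂[2,3] = [3] − [2].
This gives a 5×6 integer matrix of rank 4; reducing to Smith normal form yields diagonal entries (1,1,1,1).

Now H_k = ker ∂_k / im ∂_{k+1}, so:

  H_1: rank ker ∂_1 − rank ∂_2 = (6 − 4) − 0 = 2, and there is no ∂_2, so H_1 ≅ Z^2.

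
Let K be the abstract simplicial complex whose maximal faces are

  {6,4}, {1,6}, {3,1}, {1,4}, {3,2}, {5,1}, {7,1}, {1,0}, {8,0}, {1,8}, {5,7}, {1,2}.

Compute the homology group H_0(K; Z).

H_0 = Z.

Order the vertices as 0 < 1 < 2 < 3 < 4 < 5 < 6 < 7 < 8. Listing each simplex with vertices in this order, K has dimension 1 with simplices:

  0-simplices (9): [0], [1], [2], [3], [4], [5], [6], [7], [8]
  1-simplices (12): [0,1], [0,8], [1,2], [1,3], [1,4], [1,5], [1,6], [1,7], [1,8], [2,3], [4,6], [5,7]

Hence C_0 ≅ Z^9, C_1 ≅ Z^12.

Boundary ∂_1: C_1 → C_0 is given by ∂[p,q] = [q] − [p]. For instance
  ∂[1,8] = [8] − [1].
The 9×12 boundary matrix has rank 8 and Smith normal form diag(1,1,1,1,1,1,1,1).

Now H_k = ker ∂_k / im ∂_{k+1}, so:

  H_0: rank C_0 − rank ∂_1 = 9 − 8 = 1, and the invariant factors of ∂_1 are all 1, so H_0 ≅ Z.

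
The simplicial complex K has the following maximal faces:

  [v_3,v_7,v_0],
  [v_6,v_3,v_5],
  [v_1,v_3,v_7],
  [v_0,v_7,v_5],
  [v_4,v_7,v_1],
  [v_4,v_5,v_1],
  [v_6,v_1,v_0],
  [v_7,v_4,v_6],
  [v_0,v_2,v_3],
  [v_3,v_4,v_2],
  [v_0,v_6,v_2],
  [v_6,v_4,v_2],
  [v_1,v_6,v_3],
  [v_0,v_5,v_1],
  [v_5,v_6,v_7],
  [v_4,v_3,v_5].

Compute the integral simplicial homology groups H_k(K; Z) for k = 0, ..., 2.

Take the total order v_0 < v_1 < v_2 < v_3 < v_4 < v_5 < v_6 < v_7 on the vertex set. Then K (dimension 2) consists of the simplices:

  0-simplices (8): [v_0], [v_1], [v_2], [v_3], [v_4], [v_5], [v_6], [v_7]
  1-simplices (24): (24 of them)
  2-simplices (16): (16 of them)

so the chain groups are C_0 ≅ Z^8, C_1 ≅ Z^24, C_2 ≅ Z^16.

Boundary ∂_1: C_1 → C_0 maps an edge to its endpoints' difference, ∂[p,q] = q − p. For instance
  ∂[v_4,v_6] = [v_6] − [v_4].
This gives a 8×24 integer matrix of rank 7; reducing to Smith normal form yields diagonal entries (1,1,1,1,1,1,1).

∂_2: C_2 → C_1 acts by ∂[p,q,r] = [q,r] − [p,r] + [p,q]. For instance
  ∂[v_0,v_5,v_7] = [v_5,v_7] − [v_0,v_7] + [v_0,v_5],
  ∂[v_3,v_5,v_6] = [v_5,v_6] − [v_3,v_6] + [v_3,v_5].
The resulting 24×16 matrix has rank 15, and its Smith normal form has invariant factors (1,1,1,1,1,1,1,1,1,1,1,1,1,1,1).

Now H_k = ker ∂_k / im ∂_{k+1}, so:

  H_0: rank C_0 − rank ∂_1 = 8 − 7 = 1, and the invariant factors of ∂_1 are all 1, so H_0 ≅ Z.
  H_1: rank ker ∂_1 − rank ∂_2 = (24 − 7) − 15 = 2, and the invariant factors of ∂_2 are all 1, so H_1 ≅ Z^2.
  H_2: rank ker ∂_2 − rank ∂_3 = (16 − 15) − 0 = 1, and there is no ∂_3, so H_2 ≅ Z.

(K is a triangulation of the torus T^2.)

H_0 = Z,  H_1 = Z^2,  H_2 = Z.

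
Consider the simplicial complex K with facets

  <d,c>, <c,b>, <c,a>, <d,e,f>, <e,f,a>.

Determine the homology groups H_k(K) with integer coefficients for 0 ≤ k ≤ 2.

H_0 ≅ Z,  H_1 ≅ Z,  H_2 = 0.

K has 6 vertices, 8 edges, 2 triangles.
rank ∂_0 = 0, rank ∂_1 = 5 ⇒ b_0 = 6 − 0 − 5 = 1; all invariant factors of ∂_1 are 1 so no torsion. So H_0 ≅ Z.
rank ∂_1 = 5, rank ∂_2 = 2 ⇒ b_1 = 8 − 5 − 2 = 1; all invariant factors of ∂_2 are 1 so no torsion. So H_1 ≅ Z.
rank ∂_2 = 2, rank ∂_3 = 0 ⇒ b_2 = 2 − 2 − 0 = 0. So H_2 ≅ 0.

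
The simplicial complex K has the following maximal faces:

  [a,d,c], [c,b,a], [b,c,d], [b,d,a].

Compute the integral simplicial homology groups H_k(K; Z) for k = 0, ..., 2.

K has 4 vertices, 6 edges, 4 triangles.
rank ∂_0 = 0, rank ∂_1 = 3 ⇒ b_0 = 4 − 0 − 3 = 1; all invariant factors of ∂_1 are 1 so no torsion. So H_0 ≅ Z.
rank ∂_1 = 3, rank ∂_2 = 3 ⇒ b_1 = 6 − 3 − 3 = 0; all invariant factors of ∂_2 are 1 so no torsion. So H_1 ≅ 0.
rank ∂_2 = 3, rank ∂_3 = 0 ⇒ b_2 = 4 − 3 − 0 = 1. So H_2 ≅ Z.

H_0 = Z,  H_1 = 0,  H_2 = Z.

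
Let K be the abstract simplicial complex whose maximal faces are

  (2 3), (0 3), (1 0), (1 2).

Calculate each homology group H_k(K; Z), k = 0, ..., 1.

We work with the vertex ordering 0 < 1 < 2 < 3. The simplices of K, each written with vertices in increasing order, are:

  0-simplices (4): [0], [1], [2], [3]
  1-simplices (4): [0,1], [0,3], [1,2], [2,3]

so the chain groups are C_0 ≅ Z^4, C_1 ≅ Z^4.

The boundary map ∂_1: C_1 → C_0 maps an edge to its endpoints' difference, ∂[p,q] = q − p. For instance
  ∂[0,3] = [3] − [0].
This gives a 4×4 integer matrix of rank 3; reducing to Smith normal form yields diagonal entries (1,1,1).

Computing H_k = (kernel of ∂_k) / (image of ∂_{k+1}):

  H_0: rank C_0 − rank ∂_1 = 4 − 3 = 1, and the invariant factors of ∂_1 are all 1, so H_0 = Z.
  H_1: rank ker ∂_1 − rank ∂_2 = (4 − 3) − 0 = 1, and there is no ∂_2, so H_1 = Z.

H_0 ≅ Z,  H_1 ≅ Z.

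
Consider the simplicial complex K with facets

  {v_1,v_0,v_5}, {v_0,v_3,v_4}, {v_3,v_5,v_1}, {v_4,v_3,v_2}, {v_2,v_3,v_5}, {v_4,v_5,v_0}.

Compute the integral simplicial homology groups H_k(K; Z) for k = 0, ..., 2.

H_0 = Z,  H_1 = Z,  H_2 = 0.

We work with the vertex ordering v_0 < v_1 < v_2 < v_3 < v_4 < v_5. The simplices of K, each written with vertices in increasing order, are:

  0-simplices (6): [v_0], [v_1], [v_2], [v_3], [v_4], [v_5]
  1-simplices (12): [v_0,v_1], [v_0,v_3], [v_0,v_4], [v_0,v_5], [v_1,v_3], [v_1,v_5], [v_2,v_3], [v_2,v_4], [v_2,v_5], [v_3,v_4], [v_3,v_5], [v_4,v_5]
  2-simplices (6): [v_0,v_1,v_5], [v_0,v_3,v_4], [v_0,v_4,v_5], [v_1,v_3,v_5], [v_2,v_3,v_4], [v_2,v_3,v_5]

Hence C_0 ≅ Z^6, C_1 ≅ Z^12, C_2 ≅ Z^6.

The boundary map ∂_1: C_1 → C_0 is given by ∂[p,q] = [q] − [p].
The 6×12 boundary matrix has rank 5 and Smith normal form diag(1,1,1,1,1).

The boundary map ∂_2: C_2 → C_1 sends each 2-simplex [p,q,r] to [q,r] − [p,r] + [p,q]. For instance
  ∂[v_2,v_3,v_5] = [v_3,v_5] − [v_2,v_5] + [v_2,v_3],
  ∂[v_0,v_4,v_5] = [v_4,v_5] − [v_0,v_5] + [v_0,v_4].
This gives a 12×6 integer matrix of rank 6; reducing to Smith normal form yields diagonal entries (1,1,1,1,1,1).

Computing H_k = (kernel of ∂_k) / (image of ∂_{k+1}):

  H_0: rank C_0 − rank ∂_1 = 6 − 5 = 1, and the invariant factors of ∂_1 are all 1, so H_0 = Z.
  H_1: rank ker ∂_1 − rank ∂_2 = (12 − 5) − 6 = 1, and the invariant factors of ∂_2 are all 1, so H_1 = Z.
  H_2: rank ker ∂_2 − rank ∂_3 = (6 − 6) − 0 = 0, and there is no ∂_3, so H_2 = 0.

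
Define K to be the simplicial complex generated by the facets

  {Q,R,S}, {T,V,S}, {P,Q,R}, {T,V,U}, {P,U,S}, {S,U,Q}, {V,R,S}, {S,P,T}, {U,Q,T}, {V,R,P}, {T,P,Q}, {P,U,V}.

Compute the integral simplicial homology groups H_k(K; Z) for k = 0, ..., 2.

H_0 = Z,  H_1 = Z/2Z,  H_2 = 0.

Fix the vertex order P < Q < R < S < T < U < V and write every simplex with vertices in increasing order. Then dim K = 2 and the simplices of K are:

  0-simplices (7): P, Q, R, S, T, U, V
  1-simplices (18): PQ, PR, PS, PT, PU, PV, QR, QS, QT, QU, RS, RV, ST, SU, SV, TU, TV, UV
  2-simplices (12): PQR, PQT, PRV, PST, PSU, PUV, QRS, QSU, QTU, RSV, STV, TUV

giving chain groups C_0 ≅ Z^7, C_1 ≅ Z^18, C_2 ≅ Z^12.

The boundary map ∂_1: C_1 → C_0 maps an edge to its endpoints' difference, ∂[p,q] = q − p. For instance
  ∂PR = R − P.
The resulting 7×18 matrix has rank 6, and its Smith normal form has invariant factors (1,1,1,1,1,1).

The boundary map ∂_2: C_2 → C_1 maps a triangle to the signed sum of its edges. For instance
  ∂RSV = SV − RV + RS,
  ∂TUV = UV − TV + TU.
This gives a 18×12 integer matrix of rank 12; reducing to Smith normal form yields diagonal entries (1,1,1,1,1,1,1,1,1,1,1,2).

Reading off H_k = ker ∂_k / im ∂_{k+1}:

  H_0: rank C_0 − rank ∂_1 = 7 − 6 = 1, and the invariant factors of ∂_1 are all 1, so H_0 ≅ Z.
  H_1: rank ker ∂_1 − rank ∂_2 = (18 − 6) − 12 = 0, and ∂_2 has invariant factor 2 > 1, so H_1 ≅ Z/2Z.
  H_2: rank ker ∂_2 − rank ∂_3 = (12 − 12) − 0 = 0, and there is no ∂_3, so H_2 ≅ 0.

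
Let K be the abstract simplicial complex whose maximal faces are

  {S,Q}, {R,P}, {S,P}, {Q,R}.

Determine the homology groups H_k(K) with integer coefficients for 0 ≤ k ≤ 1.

H_0 ≅ Z,  H_1 ≅ Z.

Order the vertices as P < Q < R < S. Listing each simplex with vertices in this order, K has dimension 1 with simplices:

  0-simplices (4): P, Q, R, S
  1-simplices (4): PR, PS, QR, QS

giving chain groups C_0 ≅ Z^4, C_1 ≅ Z^4.

The boundary map ∂_1: C_1 → C_0 maps an edge to its endpoints' difference, ∂[p,q] = q − p. For instance
  ∂PR = R − P.
The resulting 4×4 matrix has rank 3, and its Smith normal form has invariant factors (1,1,1).

From H_k ≅ ker(∂_k) / im(∂_{k+1}) we obtain:

  H_0: rank C_0 − rank ∂_1 = 4 − 3 = 1, and the invariant factors of ∂_1 are all 1, so H_0 ≅ Z.
  H_1: rank ker ∂_1 − rank ∂_2 = (4 − 3) − 0 = 1, and there is no ∂_2, so H_1 ≅ Z.

As a check, the Euler characteristic is 4 − 4 = 0, which agrees with 1 − 1 = 0.
(K is a triangulation of the circle S^1.)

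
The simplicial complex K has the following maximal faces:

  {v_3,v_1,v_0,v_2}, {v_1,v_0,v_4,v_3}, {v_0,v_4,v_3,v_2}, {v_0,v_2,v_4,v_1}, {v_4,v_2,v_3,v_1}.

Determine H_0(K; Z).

Order the vertices as v_0 < v_1 < v_2 < v_3 < v_4. Listing each simplex with vertices in this order, K has dimension 3 with simplices:

  0-simplices (5): [v_0], [v_1], [v_2], [v_3], [v_4]
  1-simplices (10): [v_0,v_1], [v_0,v_2], [v_0,v_3], [v_0,v_4], [v_1,v_2], [v_1,v_3], [v_1,v_4], [v_2,v_3], [v_2,v_4], [v_3,v_4]
  2-simplices (10): [v_0,v_1,v_2], [v_0,v_1,v_3], [v_0,v_1,v_4], [v_0,v_2,v_3], [v_0,v_2,v_4], [v_0,v_3,v_4], [v_1,v_2,v_3], [v_1,v_2,v_4], [v_1,v_3,v_4], [v_2,v_3,v_4]
  3-simplices (5): [v_0,v_1,v_2,v_3], [v_0,v_1,v_2,v_4], [v_0,v_1,v_3,v_4], [v_0,v_2,v_3,v_4], [v_1,v_2,v_3,v_4]

Hence C_0 ≅ Z^5, C_1 ≅ Z^10, C_2 ≅ Z^10, C_3 ≅ Z^5.

Boundary ∂_1: C_1 → C_0 is given by ∂[p,q] = [q] − [p].
This gives a 5×10 integer matrix of rank 4; reducing to Smith normal form yields diagonal entries (1,1,1,1).

∂_2: C_2 → C_1 acts by ∂[p,q,r] = [q,r] − [p,r] + [p,q]. For instance
  ∂[v_0,v_3,v_4] = [v_3,v_4] − [v_0,v_4] + [v_0,v_3],
  ∂[v_1,v_2,v_3] = [v_2,v_3] − [v_1,v_3] + [v_1,v_2].
As a 10×10 matrix over Z this has rank 6, with invariant factors (1,1,1,1,1,1).

The boundary map ∂_3: C_3 → C_2 sends each 3-simplex σ to the alternating sum Σ_i (−1)^i (σ with its i-th vertex removed). For instance
  ∂[v_0,v_1,v_2,v_4] = [v_1,v_2,v_4] − [v_0,v_2,v_4] + [v_0,v_1,v_4] − [v_0,v_1,v_2],
  ∂[v_0,v_1,v_3,v_4] = [v_1,v_3,v_4] − [v_0,v_3,v_4] + [v_0,v_1,v_4] − [v_0,v_1,v_3].
The 10×5 boundary matrix has rank 4 and Smith normal form diag(1,1,1,1).

Now H_k = ker ∂_k / im ∂_{k+1}, so:

  H_0: rank C_0 − rank ∂_1 = 5 − 4 = 1, and the invariant factors of ∂_1 are all 1, so H_0 ≅ Z.

H_0 = Z.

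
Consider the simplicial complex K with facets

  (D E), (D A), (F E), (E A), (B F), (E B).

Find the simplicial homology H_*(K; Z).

H_0 = Z,  H_1 = Z^2.

Take the total order A < B < D < E < F on the vertex set. Then K (dimension 1) consists of the simplices:

  0-simplices (5): A, B, D, E, F
  1-simplices (6): AD, AE, BE, BF, DE, EF

Hence C_0 ≅ Z^5, C_1 ≅ Z^6.

The boundary map ∂_1: C_1 → C_0 sends each edge [p,q] (with p < q) to q − p.
As a 5×6 matrix over Z this has rank 4, with invariant factors (1,1,1,1).

Reading off H_k = ker ∂_k / im ∂_{k+1}:

  H_0: rank C_0 − rank ∂_1 = 5 − 4 = 1, and the invariant factors of ∂_1 are all 1, so H_0 ≅ Z.
  H_1: rank ker ∂_1 − rank ∂_2 = (6 − 4) − 0 = 2, and there is no ∂_2, so H_1 ≅ Z^2.

(K is a triangulation of a wedge of 2 circles.)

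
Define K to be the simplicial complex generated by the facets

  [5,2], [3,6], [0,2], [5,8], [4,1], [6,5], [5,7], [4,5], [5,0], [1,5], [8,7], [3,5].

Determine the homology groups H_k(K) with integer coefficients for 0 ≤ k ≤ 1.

K has 9 vertices, 12 edges.
rank ∂_0 = 0, rank ∂_1 = 8 ⇒ b_0 = 9 − 0 − 8 = 1; all invariant factors of ∂_1 are 1 so no torsion. So H_0 ≅ Z.
rank ∂_1 = 8, rank ∂_2 = 0 ⇒ b_1 = 12 − 8 − 0 = 4. So H_1 ≅ Z^4.

H_0 ≅ Z,  H_1 ≅ Z^4.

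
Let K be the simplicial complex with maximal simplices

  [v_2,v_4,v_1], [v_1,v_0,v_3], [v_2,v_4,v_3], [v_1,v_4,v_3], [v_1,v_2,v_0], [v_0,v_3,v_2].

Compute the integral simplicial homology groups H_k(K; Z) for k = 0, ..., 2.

H_0 = Z,  H_1 = 0,  H_2 = Z.

Fix the vertex order v_0 < v_1 < v_2 < v_3 < v_4 and write every simplex with vertices in increasing order. Then dim K = 2 and the simplices of K are:

  0-simplices (5): [v_0], [v_1], [v_2], [v_3], [v_4]
  1-simplices (9): [v_0,v_1], [v_0,v_2], [v_0,v_3], [v_1,v_2], [v_1,v_3], [v_1,v_4], [v_2,v_3], [v_2,v_4], [v_3,v_4]
  2-simplices (6): [v_0,v_1,v_2], [v_0,v_1,v_3], [v_0,v_2,v_3], [v_1,v_2,v_4], [v_1,v_3,v_4], [v_2,v_3,v_4]

giving chain groups C_0 ≅ Z^5, C_1 ≅ Z^9, C_2 ≅ Z^6.

Boundary ∂_1: C_1 → C_0 is given by ∂[p,q] = [q] − [p].
The 5×9 boundary matrix has rank 4 and Smith normal form diag(1,1,1,1).

Boundary ∂_2: C_2 → C_1 sends each 2-simplex [p,q,r] to [q,r] − [p,r] + [p,q]. For instance
  ∂[v_1,v_2,v_4] = [v_2,v_4] − [v_1,v_4] + [v_1,v_2],
  ∂[v_1,v_3,v_4] = [v_3,v_4] − [v_1,v_4] + [v_1,v_3].
This gives a 9×6 integer matrix of rank 5; reducing to Smith normal form yields diagonal entries (1,1,1,1,1).

From H_k ≅ ker(∂_k) / im(∂_{k+1}) we obtain:

  H_0: rank C_0 − rank ∂_1 = 5 − 4 = 1, and the invariant factors of ∂_1 are all 1, so H_0 ≅ Z.
  H_1: rank ker ∂_1 − rank ∂_2 = (9 − 4) − 5 = 0, and the invariant factors of ∂_2 are all 1, so H_1 ≅ 0.
  H_2: rank ker ∂_2 − rank ∂_3 = (6 − 5) − 0 = 1, and there is no ∂_3, so H_2 ≅ Z.

As a check, the Euler characteristic is 5 − 9 + 6 = 2, which agrees with 1 − 0 + 1 = 2.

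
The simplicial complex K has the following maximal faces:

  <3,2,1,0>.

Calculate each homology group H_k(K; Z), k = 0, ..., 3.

H_0 ≅ Z,  H_1 = 0,  H_2 = 0,  H_3 = 0.

Order the vertices as 0 < 1 < 2 < 3. Listing each simplex with vertices in this order, K has dimension 3 with simplices:

  0-simplices (4): [0], [1], [2], [3]
  1-simplices (6): [0,1], [0,2], [0,3], [1,2], [1,3], [2,3]
  2-simplices (4): [0,1,2], [0,1,3], [0,2,3], [1,2,3]
  3-simplices (1): [0,1,2,3]

giving chain groups C_0 ≅ Z^4, C_1 ≅ Z^6, C_2 ≅ Z^4, C_3 ≅ Z^1.

∂_1: C_1 → C_0 sends each edge [p,q] (with p < q) to q − p.
The resulting 4×6 matrix has rank 3, and its Smith normal form has invariant factors (1,1,1).

∂_2: C_2 → C_1 sends each 2-simplex [p,q,r] to [q,r] − [p,r] + [p,q]. For instance
  ∂[1,2,3] = [2,3] − [1,3] + [1,2],
  ∂[0,2,3] = [2,3] − [0,3] + [0,2].
As a 6×4 matrix over Z this has rank 3, with invariant factors (1,1,1).

Boundary ∂_3: C_3 → C_2 sends each 3-simplex σ to the alternating sum Σ_i (−1)^i (σ with its i-th vertex removed). For instance
  ∂[0,1,2,3] = [1,2,3] − [0,2,3] + [0,1,3] − [0,1,2].
This gives a 4×1 integer matrix of rank 1; reducing to Smith normal form yields diagonal entries (1).

Computing H_k = (kernel of ∂_k) / (image of ∂_{k+1}):

  H_0: rank C_0 − rank ∂_1 = 4 − 3 = 1, and the invariant factors of ∂_1 are all 1, so H_0 = Z.
  H_1: rank ker ∂_1 − rank ∂_2 = (6 − 3) − 3 = 0, and the invariant factors of ∂_2 are all 1, so H_1 = 0.
  H_2: rank ker ∂_2 − rank ∂_3 = (4 − 3) − 1 = 0, and the invariant factors of ∂_3 are all 1, so H_2 = 0.
  H_3: rank ker ∂_3 − rank ∂_4 = (1 − 1) − 0 = 0, and there is no ∂_4, so H_3 = 0.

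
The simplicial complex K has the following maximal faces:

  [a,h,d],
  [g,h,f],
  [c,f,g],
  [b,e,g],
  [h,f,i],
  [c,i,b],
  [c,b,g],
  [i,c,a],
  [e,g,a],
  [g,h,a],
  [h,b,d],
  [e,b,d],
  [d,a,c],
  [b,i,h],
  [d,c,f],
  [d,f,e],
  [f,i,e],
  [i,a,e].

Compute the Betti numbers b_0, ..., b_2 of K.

Fix the vertex order a < b < c < d < e < f < g < h < i and write every simplex with vertices in increasing order. Then dim K = 2 and the simplices of K are:

  0-simplices (9): a, b, c, d, e, f, g, h, i
  1-simplices (27): ac, ad, ae, ag, ah, ai, bc, bd, be, bg, bh, bi, cd, cf, cg, ci, de, df, dh, ef, eg, ei, fg, fh, fi, gh, hi
  2-simplices (18): acd, aci, adh, aeg, aei, agh, bcg, bci, bde, bdh, beg, bhi, cdf, cfg, def, efi, fgh, fhi

so the chain groups are C_0 ≅ Z^9, C_1 ≅ Z^27, C_2 ≅ Z^18.

Boundary ∂_1: C_1 → C_0 is given by ∂[p,q] = [q] − [p].
The resulting 9×27 matrix has rank 8, and its Smith normal form has invariant factors (1,1,1,1,1,1,1,1).

Boundary ∂_2: C_2 → C_1 acts by ∂[p,q,r] = [q,r] − [p,r] + [p,q]. For instance
  ∂fhi = hi − fi + fh,
  ∂cdf = df − cf + cd.
The resulting 27×18 matrix has rank 17, and its Smith normal form has invariant factors (1,1,1,1,1,1,1,1,1,1,1,1,1,1,1,1,1).

Reading off H_k = ker ∂_k / im ∂_{k+1}:

  H_0: rank C_0 − rank ∂_1 = 9 − 8 = 1, and the invariant factors of ∂_1 are all 1, so H_0 = Z.
  H_1: rank ker ∂_1 − rank ∂_2 = (27 − 8) − 17 = 2, and the invariant factors of ∂_2 are all 1, so H_1 = Z^2.
  H_2: rank ker ∂_2 − rank ∂_3 = (18 − 17) − 0 = 1, and there is no ∂_3, so H_2 = Z.

Hence the Betti numbers are b_0 = 1, b_1 = 2, b_2 = 1.

b_0 = 1, b_1 = 2, b_2 = 1.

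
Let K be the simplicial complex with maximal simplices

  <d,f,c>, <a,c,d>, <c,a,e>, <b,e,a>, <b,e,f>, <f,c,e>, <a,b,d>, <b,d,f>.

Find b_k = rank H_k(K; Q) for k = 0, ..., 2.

K has 6 vertices, 12 edges, 8 triangles.
rank ∂_0 = 0, rank ∂_1 = 5 ⇒ b_0 = 6 − 0 − 5 = 1; all invariant factors of ∂_1 are 1 so no torsion. So H_0 ≅ Z.
rank ∂_1 = 5, rank ∂_2 = 7 ⇒ b_1 = 12 − 5 − 7 = 0; all invariant factors of ∂_2 are 1 so no torsion. So H_1 ≅ 0.
rank ∂_2 = 7, rank ∂_3 = 0 ⇒ b_2 = 8 − 7 − 0 = 1. So H_2 ≅ Z.

b_0 = 1, b_1 = 0, b_2 = 1.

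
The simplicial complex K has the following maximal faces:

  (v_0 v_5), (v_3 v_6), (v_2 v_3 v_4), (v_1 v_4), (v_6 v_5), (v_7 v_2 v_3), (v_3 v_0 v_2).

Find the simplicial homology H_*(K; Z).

K has 8 vertices, 11 edges, 3 triangles.
rank ∂_0 = 0, rank ∂_1 = 7 ⇒ b_0 = 8 − 0 − 7 = 1; all invariant factors of ∂_1 are 1 so no torsion. So H_0 = Z.
rank ∂_1 = 7, rank ∂_2 = 3 ⇒ b_1 = 11 − 7 − 3 = 1; all invariant factors of ∂_2 are 1 so no torsion. So H_1 = Z.
rank ∂_2 = 3, rank ∂_3 = 0 ⇒ b_2 = 3 − 3 − 0 = 0. So H_2 = 0.

H_0 = Z,  H_1 = Z,  H_2 = 0.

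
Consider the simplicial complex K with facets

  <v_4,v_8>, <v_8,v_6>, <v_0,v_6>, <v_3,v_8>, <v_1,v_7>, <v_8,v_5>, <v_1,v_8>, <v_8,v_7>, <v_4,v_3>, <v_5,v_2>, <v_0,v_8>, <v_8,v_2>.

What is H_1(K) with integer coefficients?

H_1 = Z^4.

Fix the vertex order v_0 < v_1 < v_2 < v_3 < v_4 < v_5 < v_6 < v_7 < v_8 and write every simplex with vertices in increasing order. Then dim K = 1 and the simplices of K are:

  0-simplices (9): [v_0], [v_1], [v_2], [v_3], [v_4], [v_5], [v_6], [v_7], [v_8]
  1-simplices (12): [v_0,v_6], [v_0,v_8], [v_1,v_7], [v_1,v_8], [v_2,v_5], [v_2,v_8], [v_3,v_4], [v_3,v_8], [v_4,v_8], [v_5,v_8], [v_6,v_8], [v_7,v_8]

so the chain groups are C_0 ≅ Z^9, C_1 ≅ Z^12.

Boundary ∂_1: C_1 → C_0 is given by ∂[p,q] = [q] − [p]. For instance
  ∂[v_0,v_6] = [v_6] − [v_0].
The 9×12 boundary matrix has rank 8 and Smith normal form diag(1,1,1,1,1,1,1,1).

Computing H_k = (kernel of ∂_k) / (image of ∂_{k+1}):

  H_1: rank ker ∂_1 − rank ∂_2 = (12 − 8) − 0 = 4, and there is no ∂_2, so H_1 = Z^4.

(K is a triangulation of a wedge of 4 circles.)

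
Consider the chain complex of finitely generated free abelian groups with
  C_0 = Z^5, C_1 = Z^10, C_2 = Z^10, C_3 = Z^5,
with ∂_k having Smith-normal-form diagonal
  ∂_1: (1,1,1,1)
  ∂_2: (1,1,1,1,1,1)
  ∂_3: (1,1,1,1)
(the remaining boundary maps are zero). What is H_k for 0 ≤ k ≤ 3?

H_0 = Z,  H_1 = 0,  H_2 = 0,  H_3 = Z.

H_0: b_0 = 5 − 0 − 4 = 1; torsion from ∂_1 factors > 1: none. So H_0 = Z.
H_1: b_1 = 10 − 4 − 6 = 0; torsion from ∂_2 factors > 1: none. So H_1 = 0.
H_2: b_2 = 10 − 6 − 4 = 0; torsion from ∂_3 factors > 1: none. So H_2 = 0.
H_3: b_3 = 5 − 4 − 0 = 1; torsion from ∂_4 factors > 1: none. So H_3 = Z.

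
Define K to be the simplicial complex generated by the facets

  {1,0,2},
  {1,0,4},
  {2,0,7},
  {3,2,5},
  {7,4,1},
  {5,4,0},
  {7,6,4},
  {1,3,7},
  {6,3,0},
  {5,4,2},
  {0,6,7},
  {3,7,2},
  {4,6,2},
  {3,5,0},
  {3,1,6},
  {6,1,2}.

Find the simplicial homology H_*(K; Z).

Fix the vertex order 0 < 1 < 2 < 3 < 4 < 5 < 6 < 7 and write every simplex with vertices in increasing order. Then dim K = 2 and the simplices of K are:

  0-simplices (8): [0], [1], [2], [3], [4], [5], [6], [7]
  1-simplices (24): (24 of them)
  2-simplices (16): [0,1,2], [0,1,4], [0,2,7], [0,3,5], [0,3,6], [0,4,5], [0,6,7], [1,2,6], [1,3,6], [1,3,7], [1,4,7], [2,3,5], [2,3,7], [2,4,5], [2,4,6], [4,6,7]

so the chain groups are C_0 ≅ Z^8, C_1 ≅ Z^24, C_2 ≅ Z^16.

The boundary map ∂_1: C_1 → C_0 sends each edge [p,q] (with p < q) to q − p.
As a 8×24 matrix over Z this has rank 7, with invariant factors (1,1,1,1,1,1,1).

Boundary ∂_2: C_2 → C_1 maps a triangle to the signed sum of its edges. For instance
  ∂[0,1,4] = [1,4] − [0,4] + [0,1],
  ∂[0,2,7] = [2,7] − [0,7] + [0,2].
The resulting 24×16 matrix has rank 15, and its Smith normal form has invariant factors (1,1,1,1,1,1,1,1,1,1,1,1,1,1,1).

From H_k ≅ ker(∂_k) / im(∂_{k+1}) we obtain:

  H_0: rank C_0 − rank ∂_1 = 8 − 7 = 1, and the invariant factors of ∂_1 are all 1, so H_0 ≅ Z.
  H_1: rank ker ∂_1 − rank ∂_2 = (24 − 7) − 15 = 2, and the invariant factors of ∂_2 are all 1, so H_1 ≅ Z^2.
  H_2: rank ker ∂_2 − rank ∂_3 = (16 − 15) − 0 = 1, and there is no ∂_3, so H_2 ≅ Z.

As a check, the Euler characteristic is 8 − 24 + 16 = 0, which agrees with 1 − 2 + 1 = 0.
(K is a triangulation of the torus T^2.)

H_0 = Z,  H_1 = Z^2,  H_2 = Z.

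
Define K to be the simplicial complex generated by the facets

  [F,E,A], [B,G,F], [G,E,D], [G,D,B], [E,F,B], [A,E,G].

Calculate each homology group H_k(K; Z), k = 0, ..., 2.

H_0 ≅ Z,  H_1 ≅ Z,  H_2 = 0.

K has 6 vertices, 12 edges, 6 triangles.
rank ∂_0 = 0, rank ∂_1 = 5 ⇒ b_0 = 6 − 0 − 5 = 1; all invariant factors of ∂_1 are 1 so no torsion. So H_0 = Z.
rank ∂_1 = 5, rank ∂_2 = 6 ⇒ b_1 = 12 − 5 − 6 = 1; all invariant factors of ∂_2 are 1 so no torsion. So H_1 = Z.
rank ∂_2 = 6, rank ∂_3 = 0 ⇒ b_2 = 6 − 6 − 0 = 0. So H_2 = 0.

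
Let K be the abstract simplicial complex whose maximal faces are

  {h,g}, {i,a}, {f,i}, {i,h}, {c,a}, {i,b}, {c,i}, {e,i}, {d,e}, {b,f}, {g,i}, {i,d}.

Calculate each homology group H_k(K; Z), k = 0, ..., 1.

We work with the vertex ordering a < b < c < d < e < f < g < h < i. The simplices of K, each written with vertices in increasing order, are:

  0-simplices (9): a, b, c, d, e, f, g, h, i
  1-simplices (12): ac, ai, bf, bi, ci, de, di, ei, fi, gh, gi, hi

Hence C_0 ≅ Z^9, C_1 ≅ Z^12.

∂_1: C_1 → C_0 is given by ∂[p,q] = [q] − [p]. For instance
  ∂ei = i − e.
This gives a 9×12 integer matrix of rank 8; reducing to Smith normal form yields diagonal entries (1,1,1,1,1,1,1,1).

Reading off H_k = ker ∂_k / im ∂_{k+1}:

  H_0: rank C_0 − rank ∂_1 = 9 − 8 = 1, and the invariant factors of ∂_1 are all 1, so H_0 = Z.
  H_1: rank ker ∂_1 − rank ∂_2 = (12 − 8) − 0 = 4, and there is no ∂_2, so H_1 = Z^4.

As a check, the Euler characteristic is 9 − 12 = -3, which agrees with 1 − 4 = -3.

H_0 ≅ Z,  H_1 ≅ Z^4.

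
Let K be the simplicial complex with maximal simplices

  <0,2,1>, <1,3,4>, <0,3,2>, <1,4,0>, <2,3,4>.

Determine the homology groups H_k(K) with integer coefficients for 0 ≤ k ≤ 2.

H_0 = Z,  H_1 = Z,  H_2 = 0.

K has 5 vertices, 10 edges, 5 triangles.
rank ∂_0 = 0, rank ∂_1 = 4 ⇒ b_0 = 5 − 0 − 4 = 1; all invariant factors of ∂_1 are 1 so no torsion. So H_0 = Z.
rank ∂_1 = 4, rank ∂_2 = 5 ⇒ b_1 = 10 − 4 − 5 = 1; all invariant factors of ∂_2 are 1 so no torsion. So H_1 = Z.
rank ∂_2 = 5, rank ∂_3 = 0 ⇒ b_2 = 5 − 5 − 0 = 0. So H_2 = 0.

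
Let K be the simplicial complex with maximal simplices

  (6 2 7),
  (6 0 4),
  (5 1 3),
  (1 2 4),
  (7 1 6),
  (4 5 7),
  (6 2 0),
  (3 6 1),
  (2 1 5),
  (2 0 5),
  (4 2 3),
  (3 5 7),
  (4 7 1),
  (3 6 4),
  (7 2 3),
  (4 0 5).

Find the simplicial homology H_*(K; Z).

K has 8 vertices, 24 edges, 16 triangles.
rank ∂_0 = 0, rank ∂_1 = 7 ⇒ b_0 = 8 − 0 − 7 = 1; all invariant factors of ∂_1 are 1 so no torsion. So H_0 ≅ Z.
rank ∂_1 = 7, rank ∂_2 = 15 ⇒ b_1 = 24 − 7 − 15 = 2; all invariant factors of ∂_2 are 1 so no torsion. So H_1 ≅ Z^2.
rank ∂_2 = 15, rank ∂_3 = 0 ⇒ b_2 = 16 − 15 − 0 = 1. So H_2 ≅ Z.

H_0 ≅ Z,  H_1 ≅ Z^2,  H_2 ≅ Z.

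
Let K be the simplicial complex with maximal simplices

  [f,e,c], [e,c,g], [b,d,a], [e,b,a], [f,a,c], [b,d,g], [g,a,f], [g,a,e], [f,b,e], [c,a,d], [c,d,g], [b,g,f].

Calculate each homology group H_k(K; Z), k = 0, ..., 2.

Fix the vertex order a < b < c < d < e < f < g and write every simplex with vertices in increasing order. Then dim K = 2 and the simplices of K are:

  0-simplices (7): a, b, c, d, e, f, g
  1-simplices (18): ab, ac, ad, ae, af, ag, bd, be, bf, bg, cd, ce, cf, cg, dg, ef, eg, fg
  2-simplices (12): abd, abe, acd, acf, aeg, afg, bdg, bef, bfg, cdg, cef, ceg

giving chain groups C_0 ≅ Z^7, C_1 ≅ Z^18, C_2 ≅ Z^12.

Boundary ∂_1: C_1 → C_0 is given by ∂[p,q] = [q] − [p]. For instance
  ∂be = e − b.
This gives a 7×18 integer matrix of rank 6; reducing to Smith normal form yields diagonal entries (1,1,1,1,1,1).

The boundary map ∂_2: C_2 → C_1 sends each 2-simplex [p,q,r] to [q,r] − [p,r] + [p,q]. For instance
  ∂afg = fg − ag + af,
  ∂acd = cd − ad + ac.
This gives a 18×12 integer matrix of rank 12; reducing to Smith normal form yields diagonal entries (1,1,1,1,1,1,1,1,1,1,1,2).

Now H_k = ker ∂_k / im ∂_{k+1}, so:

  H_0: rank C_0 − rank ∂_1 = 7 − 6 = 1, and the invariant factors of ∂_1 are all 1, so H_0 ≅ Z.
  H_1: rank ker ∂_1 − rank ∂_2 = (18 − 6) − 12 = 0, and ∂_2 has invariant factor 2 > 1, so H_1 ≅ Z/2Z.
  H_2: rank ker ∂_2 − rank ∂_3 = (12 − 12) − 0 = 0, and there is no ∂_3, so H_2 ≅ 0.

As a check, the Euler characteristic is 7 − 18 + 12 = 1, which agrees with 1 − 0 + 0 = 1.

H_0 ≅ Z,  H_1 ≅ Z/2Z,  H_2 = 0.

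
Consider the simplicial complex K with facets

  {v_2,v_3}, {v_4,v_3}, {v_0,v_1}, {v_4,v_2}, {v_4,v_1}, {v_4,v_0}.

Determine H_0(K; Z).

Order the vertices as v_0 < v_1 < v_2 < v_3 < v_4. Listing each simplex with vertices in this order, K has dimension 1 with simplices:

  0-simplices (5): [v_0], [v_1], [v_2], [v_3], [v_4]
  1-simplices (6): [v_0,v_1], [v_0,v_4], [v_1,v_4], [v_2,v_3], [v_2,v_4], [v_3,v_4]

giving chain groups C_0 ≅ Z^5, C_1 ≅ Z^6.

Boundary ∂_1: C_1 → C_0 sends each edge [p,q] (with p < q) to q − p. For instance
  ∂[v_2,v_3] = [v_3] − [v_2].
The 5×6 boundary matrix has rank 4 and Smith normal form diag(1,1,1,1).

Computing H_k = (kernel of ∂_k) / (image of ∂_{k+1}):

  H_0: rank C_0 − rank ∂_1 = 5 − 4 = 1, and the invariant factors of ∂_1 are all 1, so H_0 ≅ Z.

H_0 ≅ Z.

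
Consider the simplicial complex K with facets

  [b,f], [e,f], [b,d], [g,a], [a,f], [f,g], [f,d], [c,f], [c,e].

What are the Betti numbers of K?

Order the vertices as a < b < c < d < e < f < g. Listing each simplex with vertices in this order, K has dimension 1 with simplices:

  0-simplices (7): a, b, c, d, e, f, g
  1-simplices (9): af, ag, bd, bf, ce, cf, df, ef, fg

Hence C_0 ≅ Z^7, C_1 ≅ Z^9.

Boundary ∂_1: C_1 → C_0 maps an edge to its endpoints' difference, ∂[p,q] = q − p. For instance
  ∂df = f − d.
The resulting 7×9 matrix has rank 6, and its Smith normal form has invariant factors (1,1,1,1,1,1).

From H_k ≅ ker(∂_k) / im(∂_{k+1}) we obtain:

  H_0: rank C_0 − rank ∂_1 = 7 − 6 = 1, and the invariant factors of ∂_1 are all 1, so H_0 = Z.
  H_1: rank ker ∂_1 − rank ∂_2 = (9 − 6) − 0 = 3, and there is no ∂_2, so H_1 = Z^3.

As a check, the Euler characteristic is 7 − 9 = -2, which agrees with 1 − 3 = -2.

Hence the Betti numbers are b_0 = 1, b_1 = 3.

b_0 = 1, b_1 = 3.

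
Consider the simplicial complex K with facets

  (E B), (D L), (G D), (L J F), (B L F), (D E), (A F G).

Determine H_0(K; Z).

H_0 ≅ Z.

K has 8 vertices, 12 edges, 3 triangles.
rank ∂_0 = 0, rank ∂_1 = 7 ⇒ b_0 = 8 − 0 − 7 = 1; all invariant factors of ∂_1 are 1 so no torsion. So H_0 = Z.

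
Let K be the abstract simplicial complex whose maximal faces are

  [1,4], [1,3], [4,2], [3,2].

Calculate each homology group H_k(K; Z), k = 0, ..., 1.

H_0 = Z,  H_1 = Z.

We work with the vertex ordering 1 < 2 < 3 < 4. The simplices of K, each written with vertices in increasing order, are:

  0-simplices (4): [1], [2], [3], [4]
  1-simplices (4): [1,3], [1,4], [2,3], [2,4]

so the chain groups are C_0 ≅ Z^4, C_1 ≅ Z^4.

The boundary map ∂_1: C_1 → C_0 is given by ∂[p,q] = [q] − [p]. For instance
  ∂[1,3] = [3] − [1].
As a 4×4 matrix over Z this has rank 3, with invariant factors (1,1,1).

Reading off H_k = ker ∂_k / im ∂_{k+1}:

  H_0: rank C_0 − rank ∂_1 = 4 − 3 = 1, and the invariant factors of ∂_1 are all 1, so H_0 ≅ Z.
  H_1: rank ker ∂_1 − rank ∂_2 = (4 − 3) − 0 = 1, and there is no ∂_2, so H_1 ≅ Z.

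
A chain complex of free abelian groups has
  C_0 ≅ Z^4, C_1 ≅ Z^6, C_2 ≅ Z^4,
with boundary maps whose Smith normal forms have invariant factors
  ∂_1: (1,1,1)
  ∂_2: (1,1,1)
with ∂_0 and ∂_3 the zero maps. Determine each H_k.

H_0 ≅ Z,  H_1 = 0,  H_2 ≅ Z.

H_0: b_0 = 4 − 0 − 3 = 1; torsion from ∂_1 factors > 1: none. So H_0 ≅ Z.
H_1: b_1 = 6 − 3 − 3 = 0; torsion from ∂_2 factors > 1: none. So H_1 ≅ 0.
H_2: b_2 = 4 − 3 − 0 = 1; torsion from ∂_3 factors > 1: none. So H_2 ≅ Z.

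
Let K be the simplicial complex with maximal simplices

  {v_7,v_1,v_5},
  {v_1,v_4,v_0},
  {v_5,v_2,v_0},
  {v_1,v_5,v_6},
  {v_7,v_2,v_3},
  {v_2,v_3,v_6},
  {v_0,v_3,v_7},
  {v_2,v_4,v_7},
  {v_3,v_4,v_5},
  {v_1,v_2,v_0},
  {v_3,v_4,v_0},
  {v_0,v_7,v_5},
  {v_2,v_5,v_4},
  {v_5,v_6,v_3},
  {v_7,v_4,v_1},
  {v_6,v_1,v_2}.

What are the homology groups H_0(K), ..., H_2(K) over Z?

H_0 ≅ Z,  H_1 ≅ Z^2,  H_2 ≅ Z.

Take the total order v_0 < v_1 < v_2 < v_3 < v_4 < v_5 < v_6 < v_7 on the vertex set. Then K (dimension 2) consists of the simplices:

  0-simplices (8): [v_0], [v_1], [v_2], [v_3], [v_4], [v_5], [v_6], [v_7]
  1-simplices (24): (24 of them)
  2-simplices (16): (16 of them)

giving chain groups C_0 ≅ Z^8, C_1 ≅ Z^24, C_2 ≅ Z^16.

Boundary ∂_1: C_1 → C_0 is given by ∂[p,q] = [q] − [p].
This gives a 8×24 integer matrix of rank 7; reducing to Smith normal form yields diagonal entries (1,1,1,1,1,1,1).

The boundary map ∂_2: C_2 → C_1 acts by ∂[p,q,r] = [q,r] − [p,r] + [p,q]. For instance
  ∂[v_0,v_5,v_7] = [v_5,v_7] − [v_0,v_7] + [v_0,v_5],
  ∂[v_0,v_2,v_5] = [v_2,v_5] − [v_0,v_5] + [v_0,v_2].
The 24×16 boundary matrix has rank 15 and Smith normal form diag(1,1,1,1,1,1,1,1,1,1,1,1,1,1,1).

Now H_k = ker ∂_k / im ∂_{k+1}, so:

  H_0: rank C_0 − rank ∂_1 = 8 − 7 = 1, and the invariant factors of ∂_1 are all 1, so H_0 = Z.
  H_1: rank ker ∂_1 − rank ∂_2 = (24 − 7) − 15 = 2, and the invariant factors of ∂_2 are all 1, so H_1 = Z^2.
  H_2: rank ker ∂_2 − rank ∂_3 = (16 − 15) − 0 = 1, and there is no ∂_3, so H_2 = Z.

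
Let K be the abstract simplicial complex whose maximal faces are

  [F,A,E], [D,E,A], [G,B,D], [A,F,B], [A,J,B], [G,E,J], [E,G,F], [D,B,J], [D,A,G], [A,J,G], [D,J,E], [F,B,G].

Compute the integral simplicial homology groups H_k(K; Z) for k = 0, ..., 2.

Order the vertices as A < B < D < E < F < G < J. Listing each simplex with vertices in this order, K has dimension 2 with simplices:

  0-simplices (7): A, B, D, E, F, G, J
  1-simplices (18): AB, AD, AE, AF, AG, AJ, BD, BF, BG, BJ, DE, DG, DJ, EF, EG, EJ, FG, GJ
  2-simplices (12): ABF, ABJ, ADE, ADG, AEF, AGJ, BDG, BDJ, BFG, DEJ, EFG, EGJ

giving chain groups C_0 ≅ Z^7, C_1 ≅ Z^18, C_2 ≅ Z^12.

The boundary map ∂_1: C_1 → C_0 maps an edge to its endpoints' difference, ∂[p,q] = q − p. For instance
  ∂BG = G − B.
This gives a 7×18 integer matrix of rank 6; reducing to Smith normal form yields diagonal entries (1,1,1,1,1,1).

Boundary ∂_2: C_2 → C_1 sends each 2-simplex [p,q,r] to [q,r] − [p,r] + [p,q]. For instance
  ∂BFG = FG − BG + BF,
  ∂BDG = DG − BG + BD.
The 18×12 boundary matrix has rank 12 and Smith normal form diag(1,1,1,1,1,1,1,1,1,1,1,2).

From H_k ≅ ker(∂_k) / im(∂_{k+1}) we obtain:

  H_0: rank C_0 − rank ∂_1 = 7 − 6 = 1, and the invariant factors of ∂_1 are all 1, so H_0 ≅ Z.
  H_1: rank ker ∂_1 − rank ∂_2 = (18 − 6) − 12 = 0, and ∂_2 has invariant factor 2 > 1, so H_1 ≅ Z/2.
  H_2: rank ker ∂_2 − rank ∂_3 = (12 − 12) − 0 = 0, and there is no ∂_3, so H_2 ≅ 0.

H_0 = Z,  H_1 = Z/2,  H_2 = 0.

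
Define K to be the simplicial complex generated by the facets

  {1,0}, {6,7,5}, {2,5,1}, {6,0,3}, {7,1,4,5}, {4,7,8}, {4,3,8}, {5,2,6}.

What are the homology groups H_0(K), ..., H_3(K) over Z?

H_0 = Z,  H_1 = Z^2,  H_2 = 0,  H_3 = 0.

K has 9 vertices, 19 edges, 10 triangles, 1 3-simplex.
rank ∂_0 = 0, rank ∂_1 = 8 ⇒ b_0 = 9 − 0 − 8 = 1; all invariant factors of ∂_1 are 1 so no torsion. So H_0 = Z.
rank ∂_1 = 8, rank ∂_2 = 9 ⇒ b_1 = 19 − 8 − 9 = 2; all invariant factors of ∂_2 are 1 so no torsion. So H_1 = Z^2.
rank ∂_2 = 9, rank ∂_3 = 1 ⇒ b_2 = 10 − 9 − 1 = 0; all invariant factors of ∂_3 are 1 so no torsion. So H_2 = 0.
rank ∂_3 = 1, rank ∂_4 = 0 ⇒ b_3 = 1 − 1 − 0 = 0. So H_3 = 0.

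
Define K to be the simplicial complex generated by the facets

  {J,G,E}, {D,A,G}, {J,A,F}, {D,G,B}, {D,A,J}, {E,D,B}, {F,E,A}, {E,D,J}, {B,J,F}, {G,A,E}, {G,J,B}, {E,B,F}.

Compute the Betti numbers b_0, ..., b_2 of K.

b_0 = 1, b_1 = 0, b_2 = 0.

Fix the vertex order A < B < D < E < F < G < J and write every simplex with vertices in increasing order. Then dim K = 2 and the simplices of K are:

  0-simplices (7): A, B, D, E, F, G, J
  1-simplices (18): AD, AE, AF, AG, AJ, BD, BE, BF, BG, BJ, DE, DG, DJ, EF, EG, EJ, FJ, GJ
  2-simplices (12): ADG, ADJ, AEF, AEG, AFJ, BDE, BDG, BEF, BFJ, BGJ, DEJ, EGJ

giving chain groups C_0 ≅ Z^7, C_1 ≅ Z^18, C_2 ≅ Z^12.

The boundary map ∂_1: C_1 → C_0 is given by ∂[p,q] = [q] − [p].
This gives a 7×18 integer matrix of rank 6; reducing to Smith normal form yields diagonal entries (1,1,1,1,1,1).

The boundary map ∂_2: C_2 → C_1 acts by ∂[p,q,r] = [q,r] − [p,r] + [p,q]. For instance
  ∂BDE = DE − BE + BD,
  ∂EGJ = GJ − EJ + EG.
The 18×12 boundary matrix has rank 12 and Smith normal form diag(1,1,1,1,1,1,1,1,1,1,1,2).

Computing H_k = (kernel of ∂_k) / (image of ∂_{k+1}):

  H_0: rank C_0 − rank ∂_1 = 7 − 6 = 1, and the invariant factors of ∂_1 are all 1, so H_0 = Z.
  H_1: rank ker ∂_1 − rank ∂_2 = (18 − 6) − 12 = 0, and ∂_2 has invariant factor 2 > 1, so H_1 = Z/2Z.
  H_2: rank ker ∂_2 − rank ∂_3 = (12 − 12) − 0 = 0, and there is no ∂_3, so H_2 = 0.

As a check, the Euler characteristic is 7 − 18 + 12 = 1, which agrees with 1 − 0 + 0 = 1.
(K is a triangulation of the real projective plane RP^2.)

Hence the Betti numbers are b_0 = 1, b_1 = 0, b_2 = 0.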